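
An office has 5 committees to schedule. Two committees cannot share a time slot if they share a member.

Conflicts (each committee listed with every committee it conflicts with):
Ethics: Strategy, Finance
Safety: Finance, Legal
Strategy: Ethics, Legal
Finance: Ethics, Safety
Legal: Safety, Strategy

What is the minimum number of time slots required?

3

The cycle Finance-Ethics-Strategy-Legal-Safety-Finance has odd length 5, so it cannot be 2-colored; at least 3 time slots are needed.
3 time slots suffice: time slot 1 → {Strategy, Finance}; time slot 2 → {Ethics, Legal}; time slot 3 → {Safety}. No two conflicting committees share a time slot.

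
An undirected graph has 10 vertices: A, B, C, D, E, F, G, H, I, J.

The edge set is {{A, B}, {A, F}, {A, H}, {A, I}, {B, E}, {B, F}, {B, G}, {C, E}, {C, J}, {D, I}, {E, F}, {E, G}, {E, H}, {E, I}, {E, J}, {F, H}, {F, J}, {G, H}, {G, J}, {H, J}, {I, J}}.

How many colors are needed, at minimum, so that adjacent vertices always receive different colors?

E, F, H, J form a clique, so at least 4 colors are needed.
A valid assignment using 4 colors: A=1, B=2, C=3, D=1, E=1, F=3, G=3, H=4, I=3, J=2. No two adjacent vertices share a color.

4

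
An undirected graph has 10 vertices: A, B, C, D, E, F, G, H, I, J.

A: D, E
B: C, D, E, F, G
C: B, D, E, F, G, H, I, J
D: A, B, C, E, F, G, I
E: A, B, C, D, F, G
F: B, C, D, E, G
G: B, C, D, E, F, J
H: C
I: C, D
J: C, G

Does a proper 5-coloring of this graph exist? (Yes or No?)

No

B, C, D, E, F, G form a clique, so at least 6 colors are needed.
So 5 colors are not enough.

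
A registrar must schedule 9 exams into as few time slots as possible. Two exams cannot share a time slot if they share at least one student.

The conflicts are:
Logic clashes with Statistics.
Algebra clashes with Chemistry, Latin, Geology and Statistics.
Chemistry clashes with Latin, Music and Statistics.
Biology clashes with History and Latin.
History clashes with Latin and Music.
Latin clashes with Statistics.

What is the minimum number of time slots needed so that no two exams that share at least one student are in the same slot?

Algebra, Chemistry, Latin, Statistics all conflict with each other, so at least 4 time slots are needed.
A valid assignment using 4 time slots: Logic=1, Algebra=3, Chemistry=2, Biology=3, History=2, Latin=1, Music=1, Geology=1, Statistics=4. Every pair that conflicts lands in different time slots.

4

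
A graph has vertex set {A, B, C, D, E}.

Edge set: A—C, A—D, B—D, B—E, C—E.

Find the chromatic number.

3

The cycle A-C-E-B-D-A has odd length 5, so it cannot be 2-colored; at least 3 colors are needed.
A valid assignment using 3 colors: A=2, B=2, C=3, D=1, E=1. Each edge has distinct colors on its endpoints.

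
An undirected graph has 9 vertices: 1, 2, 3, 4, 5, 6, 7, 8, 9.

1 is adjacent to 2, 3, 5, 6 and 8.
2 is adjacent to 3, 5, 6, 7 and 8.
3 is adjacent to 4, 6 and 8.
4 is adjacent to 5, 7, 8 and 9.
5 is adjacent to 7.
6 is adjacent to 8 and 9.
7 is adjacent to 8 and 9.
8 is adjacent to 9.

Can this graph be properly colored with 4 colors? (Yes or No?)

1, 2, 3, 6, 8 are pairwise adjacent (a clique of size 5), so at least 5 colors are needed.
So 4 colors are not enough.

No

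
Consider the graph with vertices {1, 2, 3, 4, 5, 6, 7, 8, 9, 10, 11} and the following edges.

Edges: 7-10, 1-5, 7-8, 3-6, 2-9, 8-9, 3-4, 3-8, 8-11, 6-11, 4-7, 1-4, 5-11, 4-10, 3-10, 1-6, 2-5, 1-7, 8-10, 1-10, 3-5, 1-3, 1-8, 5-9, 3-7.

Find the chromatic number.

1, 3, 7, 8, 10 form a clique, so at least 5 colors are needed.
5 colors suffice: 1=b, 2=b, 3=a, 4=c, 5=c, 6=c, 7=d, 8=c, 9=a, 10=e, 11=a. Every edge joins two different colors.

5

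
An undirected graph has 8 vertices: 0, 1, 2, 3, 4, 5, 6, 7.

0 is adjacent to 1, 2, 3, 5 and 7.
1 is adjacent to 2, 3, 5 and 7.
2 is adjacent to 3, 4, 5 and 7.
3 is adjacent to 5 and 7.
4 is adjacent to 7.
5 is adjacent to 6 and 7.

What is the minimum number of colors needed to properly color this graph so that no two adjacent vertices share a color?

6

0, 1, 2, 3, 5, 7 are pairwise adjacent (a clique of size 6), so at least 6 colors are needed.
One proper 6-coloring: 0=orange, 1=purple, 2=red, 3=yellow, 4=green, 5=green, 6=red, 7=blue. No two adjacent vertices share a color.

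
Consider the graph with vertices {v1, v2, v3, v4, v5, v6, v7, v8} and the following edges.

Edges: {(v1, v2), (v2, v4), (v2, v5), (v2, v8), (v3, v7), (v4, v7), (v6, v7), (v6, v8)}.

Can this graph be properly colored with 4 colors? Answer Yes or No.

Yes

The chromatic number is 3. The cycle v7-v4-v2-v8-v6-v7 has odd length 5, so it cannot be 2-colored; at least 3 colors are needed.
3 colors suffice: v1=blue, v2=red, v3=blue, v4=blue, v5=blue, v6=blue, v7=red, v8=green.
Since 4 ≥ 3, a proper 4-coloring certainly exists.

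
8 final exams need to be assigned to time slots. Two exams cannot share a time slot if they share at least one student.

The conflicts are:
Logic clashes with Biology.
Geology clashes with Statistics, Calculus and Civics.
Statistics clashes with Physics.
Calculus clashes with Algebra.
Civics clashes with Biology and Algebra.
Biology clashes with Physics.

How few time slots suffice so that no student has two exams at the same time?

3

The cycle Civics-Geology-Statistics-Physics-Biology-Civics has odd length 5, so it cannot be 2-colored; at least 3 time slots are needed.
Using 3 time slots: Logic=2, Geology=1, Statistics=2, Calculus=2, Civics=2, Biology=1, Algebra=1, Physics=3. No two conflicting exams share a time slot.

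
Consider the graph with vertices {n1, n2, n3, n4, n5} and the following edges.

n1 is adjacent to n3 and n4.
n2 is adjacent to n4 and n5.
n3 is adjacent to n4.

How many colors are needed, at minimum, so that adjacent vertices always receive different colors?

n1, n3, n4 are mutually adjacent, so at least 3 colors are needed.
3 colors suffice: color R → {n4, n5}; color B → {n2, n3}; color G → {n1}. No two adjacent vertices share a color.

3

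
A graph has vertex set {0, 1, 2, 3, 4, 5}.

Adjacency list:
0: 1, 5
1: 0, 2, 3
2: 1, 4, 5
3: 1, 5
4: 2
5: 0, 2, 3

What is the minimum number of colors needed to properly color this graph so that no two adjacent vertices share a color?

0 and 1 are adjacent, so at least 2 colors are needed.
One proper 2-coloring: 0=b, 1=a, 2=b, 3=b, 4=a, 5=a. No two adjacent vertices share a color.

2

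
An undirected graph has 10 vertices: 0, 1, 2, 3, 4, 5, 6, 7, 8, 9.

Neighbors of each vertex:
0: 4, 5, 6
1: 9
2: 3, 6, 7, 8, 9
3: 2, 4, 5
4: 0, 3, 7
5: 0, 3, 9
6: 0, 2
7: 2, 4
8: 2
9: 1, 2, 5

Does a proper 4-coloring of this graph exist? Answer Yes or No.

Yes

The chromatic number is 3. The cycle 5-0-6-2-3-5 has odd length 5, so it cannot be 2-colored; at least 3 colors are needed.
3 colors suffice: color a → {0, 1, 2}; color b → {3, 6, 7, 8, 9}; color c → {4, 5}.
Since 4 ≥ 3, a proper 4-coloring certainly exists.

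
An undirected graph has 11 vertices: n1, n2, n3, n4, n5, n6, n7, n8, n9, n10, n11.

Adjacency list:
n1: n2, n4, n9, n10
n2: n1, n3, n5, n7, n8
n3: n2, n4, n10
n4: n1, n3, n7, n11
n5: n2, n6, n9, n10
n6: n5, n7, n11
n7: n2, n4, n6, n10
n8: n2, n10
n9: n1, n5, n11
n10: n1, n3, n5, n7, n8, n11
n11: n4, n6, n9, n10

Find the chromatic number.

n4 and n7 are adjacent, so at least 2 colors are needed.
A valid assignment using 2 colors: n1=blue, n2=red, n3=blue, n4=red, n5=blue, n6=red, n7=blue, n8=blue, n9=red, n10=red, n11=blue. Each edge has distinct colors on its endpoints.

2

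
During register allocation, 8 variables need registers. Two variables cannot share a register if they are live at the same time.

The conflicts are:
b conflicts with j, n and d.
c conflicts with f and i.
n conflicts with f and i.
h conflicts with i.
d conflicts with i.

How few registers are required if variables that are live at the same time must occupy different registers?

2

b and n conflict, so at least 2 registers are needed.
Using 2 registers: b=1, j=2, c=2, n=2, h=2, f=1, d=2, i=1. Every pair that conflicts lands in different registers.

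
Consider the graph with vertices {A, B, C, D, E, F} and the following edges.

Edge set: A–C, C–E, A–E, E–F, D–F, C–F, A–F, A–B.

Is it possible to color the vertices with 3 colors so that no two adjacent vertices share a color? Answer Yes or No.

A, C, E, F are pairwise adjacent (a clique of size 4), so at least 4 colors are needed.
So 3 colors are not enough.

No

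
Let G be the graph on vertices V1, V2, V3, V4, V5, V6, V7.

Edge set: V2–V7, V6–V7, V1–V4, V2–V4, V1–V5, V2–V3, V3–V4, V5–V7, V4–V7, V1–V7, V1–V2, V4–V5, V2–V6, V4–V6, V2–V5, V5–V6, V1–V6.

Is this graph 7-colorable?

The chromatic number is 6. V1, V2, V4, V5, V6, V7 are pairwise adjacent (a clique of size 6), so at least 6 colors are needed.
6 colors suffice: V1=5, V2=1, V3=3, V4=2, V5=4, V6=6, V7=3.
Since 7 ≥ 6, a proper 7-coloring certainly exists.

Yes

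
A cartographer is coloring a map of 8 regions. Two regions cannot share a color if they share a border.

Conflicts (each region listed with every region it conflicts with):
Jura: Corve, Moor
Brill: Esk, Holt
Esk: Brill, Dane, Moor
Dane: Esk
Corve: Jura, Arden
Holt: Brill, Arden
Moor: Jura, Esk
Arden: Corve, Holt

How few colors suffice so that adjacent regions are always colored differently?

3

The cycle Brill-Holt-Arden-Corve-Jura-Moor-Esk-Brill has odd length 7, so it cannot be 2-colored; at least 3 colors are needed.
3 colors suffice: color 1 → {Esk, Corve, Holt}; color 2 → {Jura, Brill, Dane, Arden}; color 3 → {Moor}. No two conflicting regions share a color.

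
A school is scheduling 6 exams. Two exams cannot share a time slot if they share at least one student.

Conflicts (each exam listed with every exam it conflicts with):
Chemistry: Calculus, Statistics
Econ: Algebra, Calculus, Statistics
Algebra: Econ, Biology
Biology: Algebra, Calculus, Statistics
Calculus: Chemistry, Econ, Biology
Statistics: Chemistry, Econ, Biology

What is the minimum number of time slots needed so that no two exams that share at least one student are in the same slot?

2

Biology and Statistics conflict, so at least 2 time slots are needed.
2 time slots suffice: time slot 1 → {Chemistry, Econ, Biology}; time slot 2 → {Algebra, Calculus, Statistics}. Each listed conflict is separated.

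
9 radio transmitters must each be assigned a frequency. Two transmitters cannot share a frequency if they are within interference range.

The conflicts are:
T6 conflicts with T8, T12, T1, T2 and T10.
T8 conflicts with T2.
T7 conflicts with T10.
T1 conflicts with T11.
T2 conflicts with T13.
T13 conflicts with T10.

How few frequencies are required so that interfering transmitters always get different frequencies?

T6, T8, T2 are mutually in conflict, so at least 3 frequencies are needed.
Using 3 frequencies: T6=1, T8=3, T7=1, T12=2, T1=2, T11=1, T2=2, T13=1, T10=2. Each listed conflict is separated.

3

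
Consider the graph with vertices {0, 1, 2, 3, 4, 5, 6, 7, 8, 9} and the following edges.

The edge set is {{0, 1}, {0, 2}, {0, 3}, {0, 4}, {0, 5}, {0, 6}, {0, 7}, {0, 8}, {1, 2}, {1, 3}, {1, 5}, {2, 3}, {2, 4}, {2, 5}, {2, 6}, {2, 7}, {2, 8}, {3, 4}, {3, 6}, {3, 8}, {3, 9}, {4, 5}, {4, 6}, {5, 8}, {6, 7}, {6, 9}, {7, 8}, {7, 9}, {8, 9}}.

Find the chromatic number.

5

0, 2, 3, 4, 6 are pairwise adjacent (a clique of size 5), so at least 5 colors are needed.
One proper 5-coloring: 0=blue, 1=yellow, 2=red, 3=green, 4=purple, 5=green, 6=yellow, 7=green, 8=yellow, 9=red. Every edge joins two different colors.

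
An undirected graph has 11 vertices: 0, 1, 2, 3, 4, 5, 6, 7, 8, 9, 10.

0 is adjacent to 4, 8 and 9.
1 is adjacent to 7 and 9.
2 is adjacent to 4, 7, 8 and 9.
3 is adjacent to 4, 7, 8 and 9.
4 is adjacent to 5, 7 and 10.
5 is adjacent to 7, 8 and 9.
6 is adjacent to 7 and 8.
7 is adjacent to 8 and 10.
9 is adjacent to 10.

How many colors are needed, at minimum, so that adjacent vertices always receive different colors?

3, 4, 7 form a triangle, so at least 3 colors are needed.
3 colors suffice: color red → {7, 9}; color blue → {1, 4, 8}; color green → {0, 2, 3, 5, 6, 10}. Every edge joins two different colors.

3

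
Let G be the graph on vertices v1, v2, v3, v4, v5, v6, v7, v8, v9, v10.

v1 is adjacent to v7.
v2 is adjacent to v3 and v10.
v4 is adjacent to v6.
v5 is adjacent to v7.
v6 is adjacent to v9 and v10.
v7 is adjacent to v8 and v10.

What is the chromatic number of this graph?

2

v7 and v10 are adjacent, so at least 2 colors are needed.
2 colors suffice: color red → {v2, v6, v7}; color blue → {v1, v3, v4, v5, v8, v9, v10}. Each edge has distinct colors on its endpoints.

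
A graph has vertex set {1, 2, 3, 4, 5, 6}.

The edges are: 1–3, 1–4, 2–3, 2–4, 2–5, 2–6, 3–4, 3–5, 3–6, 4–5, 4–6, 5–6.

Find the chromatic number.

2, 3, 4, 5, 6 form a clique, so at least 5 colors are needed.
One proper 5-coloring: 1=c, 2=c, 3=a, 4=b, 5=e, 6=d. Every edge joins two different colors.

5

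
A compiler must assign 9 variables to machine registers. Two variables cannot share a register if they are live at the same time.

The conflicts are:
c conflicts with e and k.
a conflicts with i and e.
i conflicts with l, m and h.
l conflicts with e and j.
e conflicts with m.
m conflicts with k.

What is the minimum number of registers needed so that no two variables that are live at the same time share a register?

2

e and m conflict, so at least 2 registers are needed.
2 registers suffice: register 1 → {i, e, j, k}; register 2 → {c, a, l, m, h}. Each listed conflict is separated.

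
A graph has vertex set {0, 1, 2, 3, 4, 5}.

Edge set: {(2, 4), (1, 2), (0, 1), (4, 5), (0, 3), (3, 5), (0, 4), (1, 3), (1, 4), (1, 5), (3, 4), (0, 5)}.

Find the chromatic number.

0, 1, 3, 4, 5 are mutually adjacent (a clique of size 5), so at least 5 colors are needed.
5 colors suffice: color red → {1}; color blue → {4}; color green → {0, 2}; color yellow → {5}; color purple → {3}. Every edge joins two different colors.

5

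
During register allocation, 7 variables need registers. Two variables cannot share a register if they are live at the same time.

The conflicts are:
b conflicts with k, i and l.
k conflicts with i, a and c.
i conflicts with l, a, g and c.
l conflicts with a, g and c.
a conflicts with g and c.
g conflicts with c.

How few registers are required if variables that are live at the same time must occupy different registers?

5

i, l, a, g, c are mutually in conflict, so at least 5 registers are needed.
Using 5 registers: b=2, k=3, i=1, l=3, a=4, g=5, c=2. Every pair that conflicts lands in different registers.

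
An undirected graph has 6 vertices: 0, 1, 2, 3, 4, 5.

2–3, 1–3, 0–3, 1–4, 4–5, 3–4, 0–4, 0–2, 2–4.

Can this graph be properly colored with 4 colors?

Yes

The chromatic number is 4. 0, 2, 3, 4 form a clique, so at least 4 colors are needed.
4 colors suffice: color a → {4}; color b → {3, 5}; color c → {0, 1}; color d → {2}.
That is already a proper 4-coloring.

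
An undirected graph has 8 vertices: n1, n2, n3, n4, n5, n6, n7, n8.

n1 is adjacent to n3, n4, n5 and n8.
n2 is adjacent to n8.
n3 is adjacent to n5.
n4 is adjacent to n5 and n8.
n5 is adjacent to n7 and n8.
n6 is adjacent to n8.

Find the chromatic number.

4

n1, n4, n5, n8 are pairwise adjacent (a clique of size 4), so at least 4 colors are needed.
One proper 4-coloring: n1=3, n2=2, n3=1, n4=4, n5=2, n6=2, n7=1, n8=1. No two adjacent vertices share a color.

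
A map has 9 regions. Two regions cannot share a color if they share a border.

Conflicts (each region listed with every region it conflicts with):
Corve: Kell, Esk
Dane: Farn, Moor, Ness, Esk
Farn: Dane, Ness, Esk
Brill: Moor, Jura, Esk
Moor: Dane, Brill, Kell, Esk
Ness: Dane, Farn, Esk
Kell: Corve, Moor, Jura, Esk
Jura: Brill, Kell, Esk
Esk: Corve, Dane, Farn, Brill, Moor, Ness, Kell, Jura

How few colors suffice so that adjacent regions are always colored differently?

Dane, Farn, Ness, Esk pairwise conflict, so at least 4 colors are needed.
One proper 4-coloring: Corve=3, Dane=2, Farn=4, Brill=2, Moor=3, Ness=3, Kell=2, Jura=3, Esk=1. Every pair that conflicts lands in different colors.

4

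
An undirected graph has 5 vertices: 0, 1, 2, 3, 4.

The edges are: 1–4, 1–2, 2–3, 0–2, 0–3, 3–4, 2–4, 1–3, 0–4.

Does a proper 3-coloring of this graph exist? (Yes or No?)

No

1, 2, 3, 4 are pairwise adjacent (a clique of size 4), so at least 4 colors are needed.
So 3 colors are not enough.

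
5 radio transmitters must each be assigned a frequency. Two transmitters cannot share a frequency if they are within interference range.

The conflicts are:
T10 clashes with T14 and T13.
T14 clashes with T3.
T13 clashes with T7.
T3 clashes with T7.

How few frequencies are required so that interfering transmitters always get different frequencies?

3

The cycle T7-T3-T14-T10-T13-T7 has odd length 5, so it cannot be 2-colored; at least 3 frequencies are needed.
A valid assignment using 3 frequencies: T10=3, T14=1, T13=2, T3=2, T7=1. No two conflicting transmitters share a frequency.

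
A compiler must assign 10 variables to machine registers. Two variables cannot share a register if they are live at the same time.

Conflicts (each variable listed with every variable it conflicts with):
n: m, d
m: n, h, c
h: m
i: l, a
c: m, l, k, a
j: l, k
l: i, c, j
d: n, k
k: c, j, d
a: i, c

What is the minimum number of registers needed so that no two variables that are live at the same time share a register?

3

The cycle n-m-c-k-d-n has odd length 5, so it cannot be 2-colored; at least 3 registers are needed.
3 registers suffice: n=3, m=2, h=1, i=1, c=1, j=1, l=2, d=1, k=2, a=2. No two conflicting variables share a register.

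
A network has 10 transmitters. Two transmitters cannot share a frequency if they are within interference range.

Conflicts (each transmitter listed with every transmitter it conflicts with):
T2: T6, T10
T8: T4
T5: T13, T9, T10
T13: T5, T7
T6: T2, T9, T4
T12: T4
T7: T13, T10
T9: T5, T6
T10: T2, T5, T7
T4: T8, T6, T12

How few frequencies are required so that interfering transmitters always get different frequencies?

The cycle T5-T9-T6-T2-T10-T5 has odd length 5, so it cannot be 2-colored; at least 3 frequencies are needed.
A valid assignment using 3 frequencies: T2=1, T8=2, T5=1, T13=2, T6=2, T12=2, T7=1, T9=3, T10=2, T4=1. Each listed conflict is separated.

3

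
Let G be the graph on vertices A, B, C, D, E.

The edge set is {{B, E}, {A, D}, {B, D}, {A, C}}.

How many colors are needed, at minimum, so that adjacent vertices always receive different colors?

2

A and D are adjacent, so at least 2 colors are needed.
One proper 2-coloring: A=2, B=2, C=1, D=1, E=1. Every edge joins two different colors.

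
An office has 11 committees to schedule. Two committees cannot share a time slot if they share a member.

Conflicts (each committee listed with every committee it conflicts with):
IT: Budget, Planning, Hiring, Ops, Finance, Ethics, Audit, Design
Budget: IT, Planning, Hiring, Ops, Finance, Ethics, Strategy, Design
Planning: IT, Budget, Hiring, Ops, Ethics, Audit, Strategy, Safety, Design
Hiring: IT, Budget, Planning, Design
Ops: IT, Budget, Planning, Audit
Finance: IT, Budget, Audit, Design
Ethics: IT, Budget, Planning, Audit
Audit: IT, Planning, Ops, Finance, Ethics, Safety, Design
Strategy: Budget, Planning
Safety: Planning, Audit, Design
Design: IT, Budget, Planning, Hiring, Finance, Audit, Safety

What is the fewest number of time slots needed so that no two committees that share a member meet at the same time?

5

IT, Budget, Planning, Hiring, Design pairwise conflict, so at least 5 time slots are needed.
5 time slots suffice: IT=3, Budget=2, Planning=1, Hiring=5, Ops=4, Finance=1, Ethics=4, Audit=2, Strategy=3, Safety=3, Design=4. Every pair that conflicts lands in different time slots.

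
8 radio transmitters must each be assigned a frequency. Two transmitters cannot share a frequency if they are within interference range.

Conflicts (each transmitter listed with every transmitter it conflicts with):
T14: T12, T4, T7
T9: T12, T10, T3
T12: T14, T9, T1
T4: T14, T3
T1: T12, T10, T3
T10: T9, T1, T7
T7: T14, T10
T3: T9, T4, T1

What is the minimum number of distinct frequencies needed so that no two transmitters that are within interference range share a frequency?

3

The cycle T12-T14-T4-T3-T9-T12 has odd length 5, so it cannot be 2-colored; at least 3 frequencies are needed.
A valid assignment using 3 frequencies: T14=2, T9=2, T12=1, T4=3, T1=2, T10=1, T7=3, T3=1. No two conflicting transmitters share a frequency.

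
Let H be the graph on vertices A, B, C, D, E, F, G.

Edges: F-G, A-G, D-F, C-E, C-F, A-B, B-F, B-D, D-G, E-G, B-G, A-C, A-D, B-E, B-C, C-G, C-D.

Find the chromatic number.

A, B, C, D, G are pairwise adjacent (a clique of size 5), so at least 5 colors are needed.
5 colors suffice: color 1 → {G}; color 2 → {C}; color 3 → {B}; color 4 → {D, E}; color 5 → {A, F}. Every edge joins two different colors.

5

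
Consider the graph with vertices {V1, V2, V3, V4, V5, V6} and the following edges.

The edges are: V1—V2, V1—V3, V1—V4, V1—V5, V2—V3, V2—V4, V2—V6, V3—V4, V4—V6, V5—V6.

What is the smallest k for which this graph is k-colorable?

V1, V2, V3, V4 are mutually adjacent (a clique of size 4), so at least 4 colors are needed.
One proper 4-coloring: V1=B, V2=G, V3=Y, V4=R, V5=R, V6=B. Every edge joins two different colors.

4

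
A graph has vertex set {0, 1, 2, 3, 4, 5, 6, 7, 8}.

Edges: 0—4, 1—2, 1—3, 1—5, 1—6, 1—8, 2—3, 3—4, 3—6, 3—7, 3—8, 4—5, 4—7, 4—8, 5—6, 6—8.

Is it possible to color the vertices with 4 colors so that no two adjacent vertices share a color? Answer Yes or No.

Yes

The chromatic number is 4. 1, 3, 6, 8 are pairwise adjacent (a clique of size 4), so at least 4 colors are needed.
A valid assignment using 4 colors: 0=red, 1=blue, 2=green, 3=red, 4=blue, 5=red, 6=green, 7=green, 8=yellow.
That is already a proper 4-coloring.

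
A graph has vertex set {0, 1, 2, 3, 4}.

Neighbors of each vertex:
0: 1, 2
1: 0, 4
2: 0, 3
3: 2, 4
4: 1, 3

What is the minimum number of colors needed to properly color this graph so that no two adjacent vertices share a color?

3

The cycle 1-0-2-3-4-1 has odd length 5, so it cannot be 2-colored; at least 3 colors are needed.
3 colors suffice: color red → {1, 2}; color blue → {0, 3}; color green → {4}. Every edge joins two different colors.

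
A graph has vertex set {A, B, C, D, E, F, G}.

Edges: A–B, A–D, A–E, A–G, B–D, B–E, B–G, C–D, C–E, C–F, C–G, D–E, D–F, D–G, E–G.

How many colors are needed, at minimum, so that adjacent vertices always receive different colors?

5

A, B, D, E, G are mutually adjacent (a clique of size 5), so at least 5 colors are needed.
5 colors suffice: color 1 → {D}; color 2 → {F, G}; color 3 → {E}; color 4 → {B, C}; color 5 → {A}. No two adjacent vertices share a color.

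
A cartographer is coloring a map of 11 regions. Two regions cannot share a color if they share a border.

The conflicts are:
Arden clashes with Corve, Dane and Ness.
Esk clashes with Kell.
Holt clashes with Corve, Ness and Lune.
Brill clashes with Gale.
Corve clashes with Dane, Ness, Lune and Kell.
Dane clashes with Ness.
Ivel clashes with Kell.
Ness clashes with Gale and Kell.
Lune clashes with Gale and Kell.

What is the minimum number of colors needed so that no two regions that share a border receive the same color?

4

Arden, Corve, Dane, Ness are mutually in conflict, so at least 4 colors are needed.
4 colors suffice: color 1 → {Esk, Brill, Ivel, Ness, Lune}; color 2 → {Corve, Gale}; color 3 → {Holt, Dane, Kell}; color 4 → {Arden}. Each listed conflict is separated.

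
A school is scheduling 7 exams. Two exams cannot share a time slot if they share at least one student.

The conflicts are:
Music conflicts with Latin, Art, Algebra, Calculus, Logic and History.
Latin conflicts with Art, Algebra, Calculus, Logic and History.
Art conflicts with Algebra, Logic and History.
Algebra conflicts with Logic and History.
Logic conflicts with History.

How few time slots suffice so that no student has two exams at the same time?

Music, Latin, Art, Algebra, Logic, History all conflict with each other, so at least 6 time slots are needed.
A valid assignment using 6 time slots: Music=1, Latin=2, Art=5, Algebra=4, Calculus=3, Logic=3, History=6. Each listed conflict is separated.

6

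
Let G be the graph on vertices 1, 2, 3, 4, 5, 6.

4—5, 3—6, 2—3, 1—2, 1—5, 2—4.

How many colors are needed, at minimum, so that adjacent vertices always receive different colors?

2 and 3 are adjacent, so at least 2 colors are needed.
A valid assignment using 2 colors: 1=b, 2=a, 3=b, 4=b, 5=a, 6=a. No two adjacent vertices share a color.

2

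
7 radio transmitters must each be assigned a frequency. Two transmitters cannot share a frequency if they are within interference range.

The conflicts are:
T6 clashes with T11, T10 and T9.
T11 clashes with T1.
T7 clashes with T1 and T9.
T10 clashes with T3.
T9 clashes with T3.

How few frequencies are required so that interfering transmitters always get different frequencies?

3

The cycle T1-T7-T9-T6-T11-T1 has odd length 5, so it cannot be 2-colored; at least 3 frequencies are needed.
3 frequencies suffice: frequency 1 → {T10, T1, T9}; frequency 2 → {T6, T7, T3}; frequency 3 → {T11}. No two conflicting transmitters share a frequency.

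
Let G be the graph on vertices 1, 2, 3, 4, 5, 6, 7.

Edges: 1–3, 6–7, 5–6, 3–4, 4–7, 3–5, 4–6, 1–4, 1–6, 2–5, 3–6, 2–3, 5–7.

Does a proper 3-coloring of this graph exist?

No

1, 3, 4, 6 form a clique, so at least 4 colors are needed.
So 3 colors are not enough.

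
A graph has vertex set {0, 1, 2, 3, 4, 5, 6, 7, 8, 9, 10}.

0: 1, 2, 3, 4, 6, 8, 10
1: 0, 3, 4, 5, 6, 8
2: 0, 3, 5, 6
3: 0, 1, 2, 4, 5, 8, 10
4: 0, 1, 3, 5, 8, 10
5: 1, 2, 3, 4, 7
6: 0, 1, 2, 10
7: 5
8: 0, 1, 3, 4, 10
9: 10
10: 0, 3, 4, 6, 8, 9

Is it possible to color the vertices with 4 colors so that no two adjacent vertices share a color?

0, 3, 4, 8, 10 are mutually adjacent (a clique of size 5), so at least 5 colors are needed.
So 4 colors are not enough.

No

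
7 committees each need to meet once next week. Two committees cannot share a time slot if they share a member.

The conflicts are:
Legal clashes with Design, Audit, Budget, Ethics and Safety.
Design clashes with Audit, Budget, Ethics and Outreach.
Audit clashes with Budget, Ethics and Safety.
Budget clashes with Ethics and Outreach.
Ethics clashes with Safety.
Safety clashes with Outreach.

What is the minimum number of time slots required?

5

Legal, Design, Audit, Budget, Ethics all conflict with each other, so at least 5 time slots are needed.
5 time slots suffice: time slot 1 → {Legal, Outreach}; time slot 2 → {Budget, Safety}; time slot 3 → {Audit}; time slot 4 → {Design}; time slot 5 → {Ethics}. No two conflicting committees share a time slot.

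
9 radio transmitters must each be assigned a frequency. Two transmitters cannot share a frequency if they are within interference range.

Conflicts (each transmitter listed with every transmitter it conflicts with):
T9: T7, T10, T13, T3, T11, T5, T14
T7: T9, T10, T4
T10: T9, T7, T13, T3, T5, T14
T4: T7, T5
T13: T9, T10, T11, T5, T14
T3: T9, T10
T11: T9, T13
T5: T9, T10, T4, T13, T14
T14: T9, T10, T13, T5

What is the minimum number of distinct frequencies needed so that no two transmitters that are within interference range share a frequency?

5

T9, T10, T13, T5, T14 are mutually in conflict, so at least 5 frequencies are needed.
A valid assignment using 5 frequencies: T9=1, T7=3, T10=2, T4=1, T13=3, T3=3, T11=2, T5=4, T14=5. No two conflicting transmitters share a frequency.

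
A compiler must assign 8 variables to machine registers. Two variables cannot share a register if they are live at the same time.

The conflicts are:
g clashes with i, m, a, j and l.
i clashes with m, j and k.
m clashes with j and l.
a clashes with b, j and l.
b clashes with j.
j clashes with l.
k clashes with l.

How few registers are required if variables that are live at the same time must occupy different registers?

4

g, m, j, l pairwise conflict, so at least 4 registers are needed.
4 registers suffice: register 1 → {j, k}; register 2 → {i, b, l}; register 3 → {g}; register 4 → {m, a}. Every pair that conflicts lands in different registers.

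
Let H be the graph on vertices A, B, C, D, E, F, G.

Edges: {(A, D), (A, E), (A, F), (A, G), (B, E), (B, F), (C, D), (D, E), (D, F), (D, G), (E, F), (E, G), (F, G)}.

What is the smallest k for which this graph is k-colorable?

A, D, E, F, G are mutually adjacent (a clique of size 5), so at least 5 colors are needed.
A valid assignment using 5 colors: A=5, B=2, C=1, D=2, E=3, F=1, G=4. Every edge joins two different colors.

5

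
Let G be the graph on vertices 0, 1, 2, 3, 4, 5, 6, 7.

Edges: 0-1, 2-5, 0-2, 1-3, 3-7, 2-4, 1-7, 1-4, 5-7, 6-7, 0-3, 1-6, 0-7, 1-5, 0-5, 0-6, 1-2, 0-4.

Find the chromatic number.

4

0, 1, 6, 7 are mutually adjacent (a clique of size 4), so at least 4 colors are needed.
4 colors suffice: color red → {0}; color blue → {1}; color green → {2, 7}; color yellow → {3, 4, 5, 6}. Every edge joins two different colors.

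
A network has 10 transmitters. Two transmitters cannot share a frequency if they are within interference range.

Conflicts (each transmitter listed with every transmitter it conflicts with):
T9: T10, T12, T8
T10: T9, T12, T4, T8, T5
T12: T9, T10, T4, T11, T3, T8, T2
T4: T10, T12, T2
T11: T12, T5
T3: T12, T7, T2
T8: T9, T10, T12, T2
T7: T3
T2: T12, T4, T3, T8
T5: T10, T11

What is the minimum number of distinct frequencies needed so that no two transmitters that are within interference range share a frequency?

T9, T10, T12, T8 pairwise conflict, so at least 4 frequencies are needed.
4 frequencies suffice: frequency 1 → {T12, T7, T5}; frequency 2 → {T10, T11, T2}; frequency 3 → {T4, T3, T8}; frequency 4 → {T9}. Every pair that conflicts lands in different frequencies.

4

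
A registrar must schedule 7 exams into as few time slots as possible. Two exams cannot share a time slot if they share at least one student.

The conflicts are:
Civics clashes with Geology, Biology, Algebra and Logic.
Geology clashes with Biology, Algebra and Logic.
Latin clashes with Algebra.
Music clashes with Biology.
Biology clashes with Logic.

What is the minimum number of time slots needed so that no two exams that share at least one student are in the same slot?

4

Civics, Geology, Biology, Logic pairwise conflict, so at least 4 time slots are needed.
A valid assignment using 4 time slots: Civics=1, Geology=2, Latin=1, Music=1, Biology=3, Algebra=3, Logic=4. Every pair that conflicts lands in different time slots.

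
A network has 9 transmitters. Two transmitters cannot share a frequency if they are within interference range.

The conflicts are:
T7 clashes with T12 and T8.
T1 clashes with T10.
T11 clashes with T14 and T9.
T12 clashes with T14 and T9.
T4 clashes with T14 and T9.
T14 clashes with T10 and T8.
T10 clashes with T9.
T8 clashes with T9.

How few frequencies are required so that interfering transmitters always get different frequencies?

T11 and T9 conflict, so at least 2 frequencies are needed.
A valid assignment using 2 frequencies: T7=1, T1=1, T11=2, T12=2, T4=2, T14=1, T10=2, T8=2, T9=1. Each listed conflict is separated.

2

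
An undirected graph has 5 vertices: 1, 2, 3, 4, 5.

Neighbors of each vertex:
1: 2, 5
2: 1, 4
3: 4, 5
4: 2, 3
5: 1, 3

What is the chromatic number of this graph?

The cycle 2-4-3-5-1-2 has odd length 5, so it cannot be 2-colored; at least 3 colors are needed.
3 colors suffice: color red → {2, 3}; color blue → {1, 4}; color green → {5}. Every edge joins two different colors.

3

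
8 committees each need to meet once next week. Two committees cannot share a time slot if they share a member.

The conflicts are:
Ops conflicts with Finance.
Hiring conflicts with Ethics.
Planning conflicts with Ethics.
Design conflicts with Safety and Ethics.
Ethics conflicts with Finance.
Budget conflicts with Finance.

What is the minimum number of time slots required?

2

Design and Ethics conflict, so at least 2 time slots are needed.
2 time slots suffice: time slot 1 → {Ops, Safety, Ethics, Budget}; time slot 2 → {Hiring, Planning, Design, Finance}. No two conflicting committees share a time slot.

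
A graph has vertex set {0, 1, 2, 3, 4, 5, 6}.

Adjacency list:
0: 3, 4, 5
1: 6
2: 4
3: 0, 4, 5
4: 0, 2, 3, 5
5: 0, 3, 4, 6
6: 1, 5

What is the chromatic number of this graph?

4

0, 3, 4, 5 form a clique, so at least 4 colors are needed.
4 colors suffice: color red → {1, 2, 5}; color blue → {4, 6}; color green → {3}; color yellow → {0}. Each edge has distinct colors on its endpoints.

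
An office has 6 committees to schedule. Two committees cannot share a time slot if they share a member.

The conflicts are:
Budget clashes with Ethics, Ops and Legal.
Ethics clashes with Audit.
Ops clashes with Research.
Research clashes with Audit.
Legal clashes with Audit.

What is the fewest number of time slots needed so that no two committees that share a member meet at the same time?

The cycle Audit-Research-Ops-Budget-Ethics-Audit has odd length 5, so it cannot be 2-colored; at least 3 time slots are needed.
3 time slots suffice: time slot 1 → {Budget, Audit}; time slot 2 → {Ethics, Ops, Legal}; time slot 3 → {Research}. Every pair that conflicts lands in different time slots.

3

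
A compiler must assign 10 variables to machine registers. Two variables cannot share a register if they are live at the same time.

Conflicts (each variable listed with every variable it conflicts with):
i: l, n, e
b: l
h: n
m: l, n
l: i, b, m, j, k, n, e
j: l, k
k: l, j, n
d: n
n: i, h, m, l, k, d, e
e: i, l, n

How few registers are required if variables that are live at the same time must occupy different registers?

i, l, n, e are mutually in conflict, so at least 4 registers are needed.
4 registers suffice: register 1 → {h, l, d}; register 2 → {b, j, n}; register 3 → {i, m, k}; register 4 → {e}. Each listed conflict is separated.

4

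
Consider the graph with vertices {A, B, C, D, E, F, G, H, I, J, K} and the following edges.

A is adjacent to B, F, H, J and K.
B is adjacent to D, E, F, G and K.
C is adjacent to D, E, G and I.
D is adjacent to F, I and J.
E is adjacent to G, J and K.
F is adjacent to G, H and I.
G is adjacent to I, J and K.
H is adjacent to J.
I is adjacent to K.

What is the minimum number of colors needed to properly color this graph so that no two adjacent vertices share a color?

4

B, E, G, K are mutually adjacent (a clique of size 4), so at least 4 colors are needed.
4 colors suffice: A=red, B=green, C=blue, D=red, E=yellow, F=blue, G=red, H=green, I=green, J=blue, K=blue. Every edge joins two different colors.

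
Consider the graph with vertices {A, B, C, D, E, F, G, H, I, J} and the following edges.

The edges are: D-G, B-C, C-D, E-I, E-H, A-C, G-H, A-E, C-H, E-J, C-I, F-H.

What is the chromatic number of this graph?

2

C and I are adjacent, so at least 2 colors are needed.
2 colors suffice: color red → {C, E, F, G}; color blue → {A, B, D, H, I, J}. No two adjacent vertices share a color.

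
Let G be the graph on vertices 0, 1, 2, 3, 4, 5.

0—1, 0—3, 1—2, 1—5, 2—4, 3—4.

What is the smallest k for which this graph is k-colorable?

3

The cycle 2-1-0-3-4-2 has odd length 5, so it cannot be 2-colored; at least 3 colors are needed.
One proper 3-coloring: 0=b, 1=a, 2=b, 3=c, 4=a, 5=b. No two adjacent vertices share a color.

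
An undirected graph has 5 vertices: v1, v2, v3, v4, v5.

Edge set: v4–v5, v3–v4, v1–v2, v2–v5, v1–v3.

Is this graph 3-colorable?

The chromatic number is 3. The cycle v5-v4-v3-v1-v2-v5 has odd length 5, so it cannot be 2-colored; at least 3 colors are needed.
3 colors suffice: color R → {v2, v3}; color B → {v1, v4}; color G → {v5}.
That is already a proper 3-coloring.

Yes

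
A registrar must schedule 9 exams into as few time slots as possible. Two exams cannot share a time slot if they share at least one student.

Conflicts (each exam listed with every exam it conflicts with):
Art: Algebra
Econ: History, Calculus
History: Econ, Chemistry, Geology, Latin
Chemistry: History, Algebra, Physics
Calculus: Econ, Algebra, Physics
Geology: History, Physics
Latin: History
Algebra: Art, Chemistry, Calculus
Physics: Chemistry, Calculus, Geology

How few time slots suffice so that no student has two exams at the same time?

The cycle Econ-History-Geology-Physics-Calculus-Econ has odd length 5, so it cannot be 2-colored; at least 3 time slots are needed.
A valid assignment using 3 time slots: Art=2, Econ=3, History=1, Chemistry=2, Calculus=2, Geology=2, Latin=2, Algebra=1, Physics=1. No two conflicting exams share a time slot.

3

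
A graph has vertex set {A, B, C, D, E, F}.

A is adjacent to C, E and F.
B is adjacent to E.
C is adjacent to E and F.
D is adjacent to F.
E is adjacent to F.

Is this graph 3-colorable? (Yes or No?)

No

A, C, E, F are mutually adjacent (a clique of size 4), so at least 4 colors are needed.
So 3 colors are not enough.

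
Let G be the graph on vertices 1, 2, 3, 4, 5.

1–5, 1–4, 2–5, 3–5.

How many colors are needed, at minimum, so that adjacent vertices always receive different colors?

1 and 4 are adjacent, so at least 2 colors are needed.
One proper 2-coloring: 1=blue, 2=blue, 3=blue, 4=red, 5=red. Every edge joins two different colors.

2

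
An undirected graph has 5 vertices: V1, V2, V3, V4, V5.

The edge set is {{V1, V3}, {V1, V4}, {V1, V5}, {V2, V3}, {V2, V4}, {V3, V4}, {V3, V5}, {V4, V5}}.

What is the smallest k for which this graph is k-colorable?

V1, V3, V4, V5 are pairwise adjacent (a clique of size 4), so at least 4 colors are needed.
A valid assignment using 4 colors: V1=G, V2=G, V3=B, V4=R, V5=Y. Every edge joins two different colors.

4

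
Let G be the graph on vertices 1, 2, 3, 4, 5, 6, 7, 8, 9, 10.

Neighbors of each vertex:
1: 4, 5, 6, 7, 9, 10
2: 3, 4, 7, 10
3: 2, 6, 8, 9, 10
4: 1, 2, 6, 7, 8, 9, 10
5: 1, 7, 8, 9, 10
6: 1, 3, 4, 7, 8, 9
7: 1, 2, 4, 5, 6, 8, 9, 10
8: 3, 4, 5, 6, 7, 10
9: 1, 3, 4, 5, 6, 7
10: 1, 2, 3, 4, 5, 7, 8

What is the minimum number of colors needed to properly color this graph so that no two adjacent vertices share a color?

5

1, 4, 6, 7, 9 are mutually adjacent (a clique of size 5), so at least 5 colors are needed.
5 colors suffice: color a → {3, 7}; color b → {4, 5}; color c → {9, 10}; color d → {1, 2, 8}; color e → {6}. Every edge joins two different colors.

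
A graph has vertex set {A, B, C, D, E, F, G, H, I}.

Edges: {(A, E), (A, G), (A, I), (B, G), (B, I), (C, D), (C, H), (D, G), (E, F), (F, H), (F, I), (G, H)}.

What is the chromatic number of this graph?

3

The cycle G-B-I-F-H-G has odd length 5, so it cannot be 2-colored; at least 3 colors are needed.
3 colors suffice: color 1 → {C, E, G, I}; color 2 → {A, B, D, F}; color 3 → {H}. Each edge has distinct colors on its endpoints.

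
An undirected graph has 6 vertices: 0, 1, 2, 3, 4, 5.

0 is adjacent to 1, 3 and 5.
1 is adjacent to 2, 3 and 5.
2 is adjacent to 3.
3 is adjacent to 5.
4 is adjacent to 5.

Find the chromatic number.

0, 1, 3, 5 form a clique, so at least 4 colors are needed.
4 colors suffice: 0=yellow, 1=blue, 2=red, 3=green, 4=blue, 5=red. Each edge has distinct colors on its endpoints.

4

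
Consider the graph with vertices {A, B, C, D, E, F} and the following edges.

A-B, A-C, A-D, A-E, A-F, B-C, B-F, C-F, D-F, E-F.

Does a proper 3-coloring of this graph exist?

No

A, B, C, F are mutually adjacent (a clique of size 4), so at least 4 colors are needed.
So 3 colors are not enough.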